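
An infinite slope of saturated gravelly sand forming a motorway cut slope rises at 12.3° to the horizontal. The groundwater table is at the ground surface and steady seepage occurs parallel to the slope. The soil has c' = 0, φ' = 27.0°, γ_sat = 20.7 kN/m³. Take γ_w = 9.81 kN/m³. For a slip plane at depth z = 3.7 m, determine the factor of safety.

FS = 1.23

With seepage parallel to the slope and the water table at the surface, the effective normal stress on the slip plane uses the buoyant unit weight γ' = γ_sat − γ_w while the driving shear stress uses γ_sat:
FS = [c' + γ' z cos²β tanφ'] / [γ_sat z sinβ cosβ]
(For c' = 0 this reduces to FS = (γ'/γ_sat)·tanφ'/tanβ.)
γ' = 20.7 − 9.81 = 10.89 kN/m³
Numerator = 0.0 + 10.89·3.7·cos²12.3°·tan27.0° = 0.0 + 10.89·3.7·0.9546·0.5095 = 19.599 kPa
Denominator = 20.7·3.7·sin12.3°·cos12.3° = 20.7·3.7·0.2130·0.9770 = 15.941 kPa
FS = 19.599 / 15.941 = 1.229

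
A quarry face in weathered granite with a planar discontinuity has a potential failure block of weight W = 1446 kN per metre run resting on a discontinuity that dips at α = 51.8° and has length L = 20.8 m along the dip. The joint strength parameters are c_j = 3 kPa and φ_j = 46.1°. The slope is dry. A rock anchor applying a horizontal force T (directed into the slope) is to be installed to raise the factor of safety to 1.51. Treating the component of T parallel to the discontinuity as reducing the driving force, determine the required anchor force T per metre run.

T = 414 kN/m

Resolving forces along and normal to the sliding plane, with the horizontal anchor force T adding T·sinα to the effective normal force and T·cosα acting up the plane against the driving force:
FS = [c_jL + (W cosα + T sinα) tanφ_j] / [W sinα − T cosα]
Without the anchor: N' = 894.2 kN/m, driving T_d = 1136.3 kN/m, resisting R = 3·20.8 + 894.2·tan46.1° = 991.6 kN/m, FS = 0.87.
Setting FS = 1.51 and solving for T:
1.51·(1136.3 − T cos51.8°) = 991.6 + T sin51.8°·tan46.1°
T·(sin51.8°·tan46.1° + 1.51·cos51.8°) = 1.51·1136.3 − 991.6
T·(0.7859·1.0392 + 1.51·0.6184) = 1715.9 − 991.6 = 724.3
T·1.7504 = 724.3
T = 413.8 kN/m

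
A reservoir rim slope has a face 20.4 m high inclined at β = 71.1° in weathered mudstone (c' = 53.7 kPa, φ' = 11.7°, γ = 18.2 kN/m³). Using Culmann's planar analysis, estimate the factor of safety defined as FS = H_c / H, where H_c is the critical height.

H_c = (4c'/γ) · sinβ cosφ' / [1 − cos(β − φ')]
    = (4·53.7/18.2) · sin71.1°·cos11.7° / [1 − cos59.4°]
    = 11.802 · 0.9264 / 0.4910 = 22.27 m
FS = H_c / H = 22.27 / 20.4 = 1.092

FS = 1.09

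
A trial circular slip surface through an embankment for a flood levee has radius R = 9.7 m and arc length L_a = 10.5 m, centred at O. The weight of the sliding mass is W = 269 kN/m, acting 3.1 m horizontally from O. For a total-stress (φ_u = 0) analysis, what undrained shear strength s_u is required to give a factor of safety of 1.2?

s_u = 9.8 kPa

FS = s_u·L_a·R / (W·d), so s_u = FS·W·d / (L_a·R).
s_u = 1.2·269·3.1 / (10.50·9.7) = 1000.7 / 101.85 = 9.83 kPa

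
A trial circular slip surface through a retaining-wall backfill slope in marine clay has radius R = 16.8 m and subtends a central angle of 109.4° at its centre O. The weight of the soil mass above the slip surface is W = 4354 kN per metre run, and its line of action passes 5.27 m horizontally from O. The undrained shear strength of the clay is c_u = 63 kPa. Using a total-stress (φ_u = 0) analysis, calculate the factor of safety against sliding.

Taking moments about the centre O, the resisting moment is provided by the undrained shear strength acting along the arc:
Arc length L_a = R·θ = 16.8·(109.4°·π/180) = 16.8·1.9094 = 32.08 m
M_R = c_u·L_a·R = 63·32.08·16.8 = 33951.1 kN·m/m
M_D = W·d = 4354·5.27 = 22945.6 kN·m/m
FS = M_R / M_D = 33951.1 / 22945.6 = 1.480

FS = 1.48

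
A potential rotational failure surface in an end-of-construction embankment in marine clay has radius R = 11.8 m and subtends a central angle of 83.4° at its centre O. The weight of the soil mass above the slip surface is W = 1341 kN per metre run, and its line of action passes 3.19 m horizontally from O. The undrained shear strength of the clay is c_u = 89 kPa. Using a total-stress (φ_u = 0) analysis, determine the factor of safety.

FS = 4.22

Taking moments about the centre O, the resisting moment is provided by the undrained shear strength acting along the arc:
Arc length L_a = R·θ = 11.8·(83.4°·π/180) = 11.8·1.4556 = 17.18 m
M_R = c_u·L_a·R = 89·17.18·11.8 = 18038.4 kN·m/m
M_D = W·d = 1341·3.19 = 4277.8 kN·m/m
FS = M_R / M_D = 18038.4 / 4277.8 = 4.217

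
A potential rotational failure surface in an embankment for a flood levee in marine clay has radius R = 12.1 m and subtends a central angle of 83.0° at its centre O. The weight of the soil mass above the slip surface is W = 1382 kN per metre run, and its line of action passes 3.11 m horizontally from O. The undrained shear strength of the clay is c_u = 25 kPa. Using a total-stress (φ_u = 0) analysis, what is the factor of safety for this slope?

Taking moments about the centre O, the resisting moment is provided by the undrained shear strength acting along the arc:
Arc length L_a = R·θ = 12.1·(83.0°·π/180) = 12.1·1.4486 = 17.53 m
M_R = c_u·L_a·R = 25·17.53·12.1 = 5302.3 kN·m/m
M_D = W·d = 1382·3.11 = 4298.0 kN·m/m
FS = M_R / M_D = 5302.3 / 4298.0 = 1.234

FS = 1.23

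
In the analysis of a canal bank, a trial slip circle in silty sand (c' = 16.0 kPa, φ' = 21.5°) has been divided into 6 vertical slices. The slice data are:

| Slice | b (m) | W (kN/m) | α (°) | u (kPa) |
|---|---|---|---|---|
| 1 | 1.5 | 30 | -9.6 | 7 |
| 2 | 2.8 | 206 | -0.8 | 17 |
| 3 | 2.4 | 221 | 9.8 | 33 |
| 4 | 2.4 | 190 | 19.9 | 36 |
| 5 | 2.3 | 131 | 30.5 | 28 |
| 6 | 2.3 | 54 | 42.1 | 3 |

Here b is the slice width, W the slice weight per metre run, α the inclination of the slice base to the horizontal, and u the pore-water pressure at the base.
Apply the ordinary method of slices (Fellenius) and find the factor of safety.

FS = 2.16

Ordinary method of slices: FS = Σ[c'·Δl_i + (W_i cosα_i − u_i·Δl_i)·tanφ'] / Σ W_i sinα_i, with Δl_i = b_i / cosα_i.
Slice 1: Δl = 1.5/cos(-9.6°) = 1.521 m; N'_1 = 30·cos(-9.6°) − 7·1.521 = 18.9; c'Δl = 24.34; W sinα = -5.0
Slice 2: Δl = 2.8/cos(-0.8°) = 2.800 m; N'_2 = 206·cos(-0.8°) − 17·2.800 = 158.4; c'Δl = 44.80; W sinα = -2.9
Slice 3: Δl = 2.4/cos9.8° = 2.436 m; N'_3 = 221·cos9.8° − 33·2.436 = 137.4; c'Δl = 38.97; W sinα = 37.6
Slice 4: Δl = 2.4/cos19.9° = 2.552 m; N'_4 = 190·cos19.9° − 36·2.552 = 86.8; c'Δl = 40.84; W sinα = 64.7
Slice 5: Δl = 2.3/cos30.5° = 2.669 m; N'_5 = 131·cos30.5° − 28·2.669 = 38.1; c'Δl = 42.71; W sinα = 66.5
Slice 6: Δl = 2.3/cos42.1° = 3.100 m; N'_6 = 54·cos42.1° − 3·3.100 = 30.8; c'Δl = 49.60; W sinα = 36.2
Σc'Δl = 241.3 kN/m; ΣN' = 470.4 kN/m; ΣW sinα = 197.1 kN/m
Resisting = 241.3 + 470.4·tan21.5° = 241.3 + 185.3 = 426.5 kN/m
FS = 426.5 / 197.1 = 2.164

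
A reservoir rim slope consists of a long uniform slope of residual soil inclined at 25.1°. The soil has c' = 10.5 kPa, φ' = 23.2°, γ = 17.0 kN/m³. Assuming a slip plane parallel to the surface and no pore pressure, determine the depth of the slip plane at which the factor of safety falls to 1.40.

z = 3.31 m

Setting FS = 1.40 in FS = [c' + γz cos²β tanφ'] / [γz sinβ cosβ] and solving for z:
z = c' / [γ cosβ (FS·sinβ − cosβ·tanφ')]
  = 10.5 / [17.0·cos25.1°·(1.40·sin25.1° − cos25.1°·tan23.2°)]
  = 10.5 / [17.0·0.9056·(1.40·0.4242 − 0.9056·0.4286)]
  = 10.5 / 3.1675 = 3.315 m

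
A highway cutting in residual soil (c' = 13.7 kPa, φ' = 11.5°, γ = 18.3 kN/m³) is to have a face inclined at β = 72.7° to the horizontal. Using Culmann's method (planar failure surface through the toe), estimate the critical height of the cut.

Culmann's analysis gives the critical failure plane at α_cr = (β + φ')/2 = (72.7 + 11.5)/2 = 42.1°, and the critical height
H_c = (4c'/γ) · sinβ cosφ' / [1 − cos(β − φ')]
    = (4·13.7/18.3) · sin72.7°·cos11.5° / [1 − cos(61.2°)]
    = 2.995 · 0.9548·0.9799 / [1 − 0.4818]
    = 2.995 · 0.9356 / 0.5182
    = 5.41 m

H_c = 5.41 m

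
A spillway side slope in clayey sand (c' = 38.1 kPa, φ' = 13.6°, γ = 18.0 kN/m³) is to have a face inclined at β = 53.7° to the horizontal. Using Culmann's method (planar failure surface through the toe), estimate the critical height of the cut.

Culmann's analysis gives the critical failure plane at α_cr = (β + φ')/2 = (53.7 + 13.6)/2 = 33.6°, and the critical height
H_c = (4c'/γ) · sinβ cosφ' / [1 − cos(β − φ')]
    = (4·38.1/18.0) · sin53.7°·cos13.6° / [1 − cos(40.1°)]
    = 8.467 · 0.8059·0.9720 / [1 − 0.7649]
    = 8.467 · 0.7833 / 0.2351
    = 28.21 m

H_c = 28.21 m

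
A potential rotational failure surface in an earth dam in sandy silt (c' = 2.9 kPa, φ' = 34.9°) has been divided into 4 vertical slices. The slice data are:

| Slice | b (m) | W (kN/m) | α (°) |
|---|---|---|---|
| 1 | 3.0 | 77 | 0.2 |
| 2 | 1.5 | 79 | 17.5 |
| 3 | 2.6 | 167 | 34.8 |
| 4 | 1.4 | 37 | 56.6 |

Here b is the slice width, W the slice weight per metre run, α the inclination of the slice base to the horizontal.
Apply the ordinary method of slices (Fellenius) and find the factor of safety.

FS = 1.64

Ordinary method of slices: FS = Σ[c'·Δl_i + (W_i cosα_i)·tanφ'] / Σ W_i sinα_i, with Δl_i = b_i / cosα_i.
Slice 1: Δl = 3.0/cos0.2° = 3.000 m; N'_1 = 77·cos0.2° = 77.0; c'Δl = 8.70; W sinα = 0.3
Slice 2: Δl = 1.5/cos17.5° = 1.573 m; N'_2 = 79·cos17.5° = 75.3; c'Δl = 4.56; W sinα = 23.8
Slice 3: Δl = 2.6/cos34.8° = 3.166 m; N'_3 = 167·cos34.8° = 137.1; c'Δl = 9.18; W sinα = 95.3
Slice 4: Δl = 1.4/cos56.6° = 2.543 m; N'_4 = 37·cos56.6° = 20.4; c'Δl = 7.38; W sinα = 30.9
Σc'Δl = 29.8 kN/m; ΣN' = 309.8 kN/m; ΣW sinα = 150.2 kN/m
Resisting = 29.8 + 309.8·tan34.9° = 29.8 + 216.1 = 246.0 kN/m
FS = 246.0 / 150.2 = 1.637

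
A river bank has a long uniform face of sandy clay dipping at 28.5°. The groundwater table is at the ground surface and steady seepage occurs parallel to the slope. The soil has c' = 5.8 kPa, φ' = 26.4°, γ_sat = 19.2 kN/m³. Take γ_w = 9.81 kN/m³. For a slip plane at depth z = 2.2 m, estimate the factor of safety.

With seepage parallel to the slope and the water table at the surface, the effective normal stress on the slip plane uses the buoyant unit weight γ' = γ_sat − γ_w while the driving shear stress uses γ_sat:
FS = [c' + γ' z cos²β tanφ'] / [γ_sat z sinβ cosβ]
γ' = 19.2 − 9.81 = 9.39 kN/m³
Numerator = 5.8 + 9.39·2.2·cos²28.5°·tan26.4° = 5.8 + 9.39·2.2·0.7723·0.4964 = 13.720 kPa
Denominator = 19.2·2.2·sin28.5°·cos28.5° = 19.2·2.2·0.4772·0.8788 = 17.713 kPa
FS = 13.720 / 17.713 = 0.775

FS = 0.77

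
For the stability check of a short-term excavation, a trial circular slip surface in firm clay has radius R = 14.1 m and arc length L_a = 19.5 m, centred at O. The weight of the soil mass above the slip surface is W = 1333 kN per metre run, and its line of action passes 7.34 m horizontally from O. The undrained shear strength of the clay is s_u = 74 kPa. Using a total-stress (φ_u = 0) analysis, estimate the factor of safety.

Taking moments about the centre O, the resisting moment is provided by the undrained shear strength acting along the arc:
M_R = s_u·L_a·R = 74·19.50·14.1 = 20346.3 kN·m/m
M_D = W·d = 1333·7.34 = 9784.2 kN·m/m
FS = M_R / M_D = 20346.3 / 9784.2 = 2.080

FS = 2.08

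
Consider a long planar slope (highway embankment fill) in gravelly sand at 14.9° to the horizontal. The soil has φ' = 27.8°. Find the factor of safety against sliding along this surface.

FS = 1.98

For a dry cohesionless infinite slope the factor of safety is FS = tanφ' / tanβ.
FS = tan27.8° / tan14.9° = 0.5272 / 0.2661 = 1.982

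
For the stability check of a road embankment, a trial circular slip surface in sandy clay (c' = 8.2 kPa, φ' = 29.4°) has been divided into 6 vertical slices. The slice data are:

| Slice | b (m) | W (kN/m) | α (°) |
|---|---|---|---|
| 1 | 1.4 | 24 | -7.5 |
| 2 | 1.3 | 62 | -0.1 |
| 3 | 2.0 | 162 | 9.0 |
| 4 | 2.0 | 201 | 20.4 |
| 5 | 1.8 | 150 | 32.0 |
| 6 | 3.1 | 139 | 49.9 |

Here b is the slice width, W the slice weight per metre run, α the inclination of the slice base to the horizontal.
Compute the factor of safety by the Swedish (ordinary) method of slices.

Ordinary method of slices: FS = Σ[c'·Δl_i + (W_i cosα_i)·tanφ'] / Σ W_i sinα_i, with Δl_i = b_i / cosα_i.
Slice 1: Δl = 1.4/cos(-7.5°) = 1.412 m; N'_1 = 24·cos(-7.5°) = 23.8; c'Δl = 11.58; W sinα = -3.1
Slice 2: Δl = 1.3/cos(-0.1°) = 1.300 m; N'_2 = 62·cos(-0.1°) = 62.0; c'Δl = 10.66; W sinα = -0.1
Slice 3: Δl = 2.0/cos9.0° = 2.025 m; N'_3 = 162·cos9.0° = 160.0; c'Δl = 16.60; W sinα = 25.3
Slice 4: Δl = 2.0/cos20.4° = 2.134 m; N'_4 = 201·cos20.4° = 188.4; c'Δl = 17.50; W sinα = 70.1
Slice 5: Δl = 1.8/cos32.0° = 2.123 m; N'_5 = 150·cos32.0° = 127.2; c'Δl = 17.40; W sinα = 79.5
Slice 6: Δl = 3.1/cos49.9° = 4.813 m; N'_6 = 139·cos49.9° = 89.5; c'Δl = 39.46; W sinα = 106.3
Σc'Δl = 113.2 kN/m; ΣN' = 650.9 kN/m; ΣW sinα = 278.0 kN/m
Resisting = 113.2 + 650.9·tan29.4° = 113.2 + 366.8 = 480.0 kN/m
FS = 480.0 / 278.0 = 1.727

FS = 1.73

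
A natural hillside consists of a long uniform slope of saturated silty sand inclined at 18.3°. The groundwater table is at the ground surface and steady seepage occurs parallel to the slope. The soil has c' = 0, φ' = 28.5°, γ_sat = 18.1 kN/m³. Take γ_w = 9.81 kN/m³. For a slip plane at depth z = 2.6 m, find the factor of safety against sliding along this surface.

With seepage parallel to the slope and the water table at the surface, the effective normal stress on the slip plane uses the buoyant unit weight γ' = γ_sat − γ_w while the driving shear stress uses γ_sat:
FS = [c' + γ' z cos²β tanφ'] / [γ_sat z sinβ cosβ]
(For c' = 0 this reduces to FS = (γ'/γ_sat)·tanφ'/tanβ.)
γ' = 18.1 − 9.81 = 8.29 kN/m³
Numerator = 0.0 + 8.29·2.6·cos²18.3°·tan28.5° = 0.0 + 8.29·2.6·0.9014·0.5430 = 10.549 kPa
Denominator = 18.1·2.6·sin18.3°·cos18.3° = 18.1·2.6·0.3140·0.9494 = 14.029 kPa
FS = 10.549 / 14.029 = 0.752

FS = 0.75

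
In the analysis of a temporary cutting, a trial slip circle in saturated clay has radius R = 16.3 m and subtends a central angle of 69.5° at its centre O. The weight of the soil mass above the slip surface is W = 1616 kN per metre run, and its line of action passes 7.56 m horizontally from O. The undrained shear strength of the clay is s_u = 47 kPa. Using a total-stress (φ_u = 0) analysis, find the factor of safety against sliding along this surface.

FS = 1.24

Taking moments about the centre O, the resisting moment is provided by the undrained shear strength acting along the arc:
Arc length L_a = R·θ = 16.3·(69.5°·π/180) = 16.3·1.2130 = 19.77 m
M_R = s_u·L_a·R = 47·19.77·16.3 = 15147.3 kN·m/m
M_D = W·d = 1616·7.56 = 12217.0 kN·m/m
FS = M_R / M_D = 15147.3 / 12217.0 = 1.240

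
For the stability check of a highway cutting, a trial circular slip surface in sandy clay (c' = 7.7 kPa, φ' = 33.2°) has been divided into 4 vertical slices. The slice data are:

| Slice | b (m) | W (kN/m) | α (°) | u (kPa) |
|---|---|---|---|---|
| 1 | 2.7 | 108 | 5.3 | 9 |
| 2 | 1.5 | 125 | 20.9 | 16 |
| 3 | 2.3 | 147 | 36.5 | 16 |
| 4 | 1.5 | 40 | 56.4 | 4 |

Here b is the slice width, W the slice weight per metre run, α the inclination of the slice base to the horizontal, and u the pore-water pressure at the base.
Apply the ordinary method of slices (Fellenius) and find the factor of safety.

Ordinary method of slices: FS = Σ[c'·Δl_i + (W_i cosα_i − u_i·Δl_i)·tanφ'] / Σ W_i sinα_i, with Δl_i = b_i / cosα_i.
Slice 1: Δl = 2.7/cos5.3° = 2.712 m; N'_1 = 108·cos5.3° − 9·2.712 = 83.1; c'Δl = 20.88; W sinα = 10.0
Slice 2: Δl = 1.5/cos20.9° = 1.606 m; N'_2 = 125·cos20.9° − 16·1.606 = 91.1; c'Δl = 12.36; W sinα = 44.6
Slice 3: Δl = 2.3/cos36.5° = 2.861 m; N'_3 = 147·cos36.5° − 16·2.861 = 72.4; c'Δl = 22.03; W sinα = 87.4
Slice 4: Δl = 1.5/cos56.4° = 2.711 m; N'_4 = 40·cos56.4° − 4·2.711 = 11.3; c'Δl = 20.87; W sinα = 33.3
Σc'Δl = 76.1 kN/m; ΣN' = 257.9 kN/m; ΣW sinα = 175.3 kN/m
Resisting = 76.1 + 257.9·tan33.2° = 76.1 + 168.8 = 244.9 kN/m
FS = 244.9 / 175.3 = 1.397

FS = 1.40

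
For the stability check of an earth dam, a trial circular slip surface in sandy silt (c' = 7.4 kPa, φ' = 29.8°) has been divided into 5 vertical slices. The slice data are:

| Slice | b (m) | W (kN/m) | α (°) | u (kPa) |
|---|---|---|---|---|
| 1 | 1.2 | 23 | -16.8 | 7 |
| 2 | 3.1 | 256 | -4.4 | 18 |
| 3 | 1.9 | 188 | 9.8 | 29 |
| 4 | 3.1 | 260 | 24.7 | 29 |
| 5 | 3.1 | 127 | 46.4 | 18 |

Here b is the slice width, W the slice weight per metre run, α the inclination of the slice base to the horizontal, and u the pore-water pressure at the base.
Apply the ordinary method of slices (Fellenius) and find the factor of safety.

Ordinary method of slices: FS = Σ[c'·Δl_i + (W_i cosα_i − u_i·Δl_i)·tanφ'] / Σ W_i sinα_i, with Δl_i = b_i / cosα_i.
Slice 1: Δl = 1.2/cos(-16.8°) = 1.254 m; N'_1 = 23·cos(-16.8°) − 7·1.254 = 13.2; c'Δl = 9.28; W sinα = -6.6
Slice 2: Δl = 3.1/cos(-4.4°) = 3.109 m; N'_2 = 256·cos(-4.4°) − 18·3.109 = 199.3; c'Δl = 23.01; W sinα = -19.6
Slice 3: Δl = 1.9/cos9.8° = 1.928 m; N'_3 = 188·cos9.8° − 29·1.928 = 129.3; c'Δl = 14.27; W sinα = 32.0
Slice 4: Δl = 3.1/cos24.7° = 3.412 m; N'_4 = 260·cos24.7° − 29·3.412 = 137.3; c'Δl = 25.25; W sinα = 108.6
Slice 5: Δl = 3.1/cos46.4° = 4.495 m; N'_5 = 127·cos46.4° − 18·4.495 = 6.7; c'Δl = 33.26; W sinα = 92.0
Σc'Δl = 105.1 kN/m; ΣN' = 485.8 kN/m; ΣW sinα = 206.3 kN/m
Resisting = 105.1 + 485.8·tan29.8° = 105.1 + 278.2 = 383.3 kN/m
FS = 383.3 / 206.3 = 1.858

FS = 1.86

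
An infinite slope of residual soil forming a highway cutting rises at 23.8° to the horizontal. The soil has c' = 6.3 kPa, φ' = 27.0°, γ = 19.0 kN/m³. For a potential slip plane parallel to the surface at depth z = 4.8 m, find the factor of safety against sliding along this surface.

FS = 1.34

For an infinite slope with a slip plane parallel to the surface (no pore pressure): FS = [c' + γz cos²β tanφ'] / [γz sinβ cosβ].
γz = 19.0·4.8 = 91.20 kN/m²
Numerator = 6.3 + 91.20·cos²23.8°·tan27.0° = 6.3 + 91.20·0.8372·0.5095 = 45.201 kPa
Denominator = 91.20·sin23.8°·cos23.8° = 91.20·0.4035·0.9150 = 33.674 kPa
FS = 45.201 / 33.674 = 1.342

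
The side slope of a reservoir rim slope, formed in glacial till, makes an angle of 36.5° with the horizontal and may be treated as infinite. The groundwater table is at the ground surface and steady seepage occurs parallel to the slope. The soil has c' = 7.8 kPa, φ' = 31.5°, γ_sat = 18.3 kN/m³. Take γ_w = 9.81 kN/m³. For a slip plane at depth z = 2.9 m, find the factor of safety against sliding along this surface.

FS = 0.69

With seepage parallel to the slope and the water table at the surface, the effective normal stress on the slip plane uses the buoyant unit weight γ' = γ_sat − γ_w while the driving shear stress uses γ_sat:
FS = [c' + γ' z cos²β tanφ'] / [γ_sat z sinβ cosβ]
γ' = 18.3 − 9.81 = 8.49 kN/m³
Numerator = 7.8 + 8.49·2.9·cos²36.5°·tan31.5° = 7.8 + 8.49·2.9·0.6462·0.6128 = 17.550 kPa
Denominator = 18.3·2.9·sin36.5°·cos36.5° = 18.3·2.9·0.5948·0.8039 = 25.376 kPa
FS = 17.550 / 25.376 = 0.692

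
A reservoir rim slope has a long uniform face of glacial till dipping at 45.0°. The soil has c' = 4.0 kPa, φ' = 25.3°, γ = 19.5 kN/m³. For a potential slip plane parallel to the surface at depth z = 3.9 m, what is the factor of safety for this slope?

FS = 0.58

For an infinite slope with a slip plane parallel to the surface (no pore pressure): FS = [c' + γz cos²β tanφ'] / [γz sinβ cosβ].
γz = 19.5·3.9 = 76.05 kN/m²
Numerator = 4.0 + 76.05·cos²45.0°·tan25.3° = 4.0 + 76.05·0.5000·0.4727 = 21.974 kPa
Denominator = 76.05·sin45.0°·cos45.0° = 76.05·0.7071·0.7071 = 38.025 kPa
FS = 21.974 / 38.025 = 0.578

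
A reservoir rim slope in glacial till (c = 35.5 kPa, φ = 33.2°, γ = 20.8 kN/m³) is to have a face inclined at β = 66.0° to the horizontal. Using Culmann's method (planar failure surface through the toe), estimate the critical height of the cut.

Culmann's analysis gives the critical failure plane at α_cr = (β + φ)/2 = (66.0 + 33.2)/2 = 49.6°, and the critical height
H_c = (4c/γ) · sinβ cosφ / [1 − cos(β − φ)]
    = (4·35.5/20.8) · sin66.0°·cos33.2° / [1 − cos(32.8°)]
    = 6.827 · 0.9135·0.8368 / [1 − 0.8406]
    = 6.827 · 0.7644 / 0.1594
    = 32.73 m

H_c = 32.73 m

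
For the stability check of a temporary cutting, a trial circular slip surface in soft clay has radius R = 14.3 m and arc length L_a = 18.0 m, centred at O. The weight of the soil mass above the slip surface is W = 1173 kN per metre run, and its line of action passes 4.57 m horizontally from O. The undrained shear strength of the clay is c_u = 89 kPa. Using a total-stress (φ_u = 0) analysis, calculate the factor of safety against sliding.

Taking moments about the centre O, the resisting moment is provided by the undrained shear strength acting along the arc:
M_R = c_u·L_a·R = 89·18.00·14.3 = 22908.6 kN·m/m
M_D = W·d = 1173·4.57 = 5360.6 kN·m/m
FS = M_R / M_D = 22908.6 / 5360.6 = 4.274

FS = 4.27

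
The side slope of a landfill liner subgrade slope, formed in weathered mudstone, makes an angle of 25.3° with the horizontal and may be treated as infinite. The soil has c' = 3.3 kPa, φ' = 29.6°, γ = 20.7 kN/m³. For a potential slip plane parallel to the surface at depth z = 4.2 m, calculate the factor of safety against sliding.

FS = 1.30

For an infinite slope with a slip plane parallel to the surface (no pore pressure): FS = [c' + γz cos²β tanφ'] / [γz sinβ cosβ].
γz = 20.7·4.2 = 86.94 kN/m²
Numerator = 3.3 + 86.94·cos²25.3°·tan29.6° = 3.3 + 86.94·0.8174·0.5681 = 43.669 kPa
Denominator = 86.94·sin25.3°·cos25.3° = 86.94·0.4274·0.9041 = 33.591 kPa
FS = 43.669 / 33.591 = 1.300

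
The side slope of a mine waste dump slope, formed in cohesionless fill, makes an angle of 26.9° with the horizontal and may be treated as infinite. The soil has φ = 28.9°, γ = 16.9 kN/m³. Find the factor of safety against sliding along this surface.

For a dry cohesionless infinite slope the factor of safety is FS = tanφ / tanβ.
FS = tan28.9° / tan26.9° = 0.5520 / 0.5073 = 1.088

FS = 1.09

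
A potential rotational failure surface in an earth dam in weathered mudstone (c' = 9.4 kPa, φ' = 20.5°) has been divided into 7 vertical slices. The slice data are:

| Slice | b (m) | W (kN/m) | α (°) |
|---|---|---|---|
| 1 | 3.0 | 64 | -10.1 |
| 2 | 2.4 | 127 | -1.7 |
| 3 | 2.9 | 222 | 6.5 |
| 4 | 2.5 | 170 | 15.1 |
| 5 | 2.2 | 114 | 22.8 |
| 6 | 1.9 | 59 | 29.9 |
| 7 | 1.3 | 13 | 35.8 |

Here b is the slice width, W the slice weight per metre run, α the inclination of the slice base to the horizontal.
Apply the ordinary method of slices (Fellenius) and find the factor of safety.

FS = 3.23

Ordinary method of slices: FS = Σ[c'·Δl_i + (W_i cosα_i)·tanφ'] / Σ W_i sinα_i, with Δl_i = b_i / cosα_i.
Slice 1: Δl = 3.0/cos(-10.1°) = 3.047 m; N'_1 = 64·cos(-10.1°) = 63.0; c'Δl = 28.64; W sinα = -11.2
Slice 2: Δl = 2.4/cos(-1.7°) = 2.401 m; N'_2 = 127·cos(-1.7°) = 126.9; c'Δl = 22.57; W sinα = -3.8
Slice 3: Δl = 2.9/cos6.5° = 2.919 m; N'_3 = 222·cos6.5° = 220.6; c'Δl = 27.44; W sinα = 25.1
Slice 4: Δl = 2.5/cos15.1° = 2.589 m; N'_4 = 170·cos15.1° = 164.1; c'Δl = 24.34; W sinα = 44.3
Slice 5: Δl = 2.2/cos22.8° = 2.386 m; N'_5 = 114·cos22.8° = 105.1; c'Δl = 22.43; W sinα = 44.2
Slice 6: Δl = 1.9/cos29.9° = 2.192 m; N'_6 = 59·cos29.9° = 51.1; c'Δl = 20.60; W sinα = 29.4
Slice 7: Δl = 1.3/cos35.8° = 1.603 m; N'_7 = 13·cos35.8° = 10.5; c'Δl = 15.07; W sinα = 7.6
Σc'Δl = 161.1 kN/m; ΣN' = 741.4 kN/m; ΣW sinα = 135.6 kN/m
Resisting = 161.1 + 741.4·tan20.5° = 161.1 + 277.2 = 438.3 kN/m
FS = 438.3 / 135.6 = 3.232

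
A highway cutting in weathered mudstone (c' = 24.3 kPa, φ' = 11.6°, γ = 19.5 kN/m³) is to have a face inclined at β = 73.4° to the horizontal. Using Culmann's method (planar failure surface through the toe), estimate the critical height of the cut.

Culmann's analysis gives the critical failure plane at α_cr = (β + φ')/2 = (73.4 + 11.6)/2 = 42.5°, and the critical height
H_c = (4c'/γ) · sinβ cosφ' / [1 − cos(β − φ')]
    = (4·24.3/19.5) · sin73.4°·cos11.6° / [1 − cos(61.8°)]
    = 4.985 · 0.9583·0.9796 / [1 − 0.4726]
    = 4.985 · 0.9387 / 0.5274
    = 8.87 m

H_c = 8.87 m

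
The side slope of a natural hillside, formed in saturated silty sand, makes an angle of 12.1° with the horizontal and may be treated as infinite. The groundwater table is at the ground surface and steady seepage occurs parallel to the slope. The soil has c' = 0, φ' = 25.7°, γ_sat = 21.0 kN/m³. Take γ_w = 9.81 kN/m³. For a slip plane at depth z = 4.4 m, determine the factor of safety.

With seepage parallel to the slope and the water table at the surface, the effective normal stress on the slip plane uses the buoyant unit weight γ' = γ_sat − γ_w while the driving shear stress uses γ_sat:
FS = [c' + γ' z cos²β tanφ'] / [γ_sat z sinβ cosβ]
(For c' = 0 this reduces to FS = (γ'/γ_sat)·tanφ'/tanβ.)
γ' = 21.0 − 9.81 = 11.19 kN/m³
Numerator = 0.0 + 11.19·4.4·cos²12.1°·tan25.7° = 0.0 + 11.19·4.4·0.9561·0.4813 = 22.654 kPa
Denominator = 21.0·4.4·sin12.1°·cos12.1° = 21.0·4.4·0.2096·0.9778 = 18.938 kPa
FS = 22.654 / 18.938 = 1.196

FS = 1.20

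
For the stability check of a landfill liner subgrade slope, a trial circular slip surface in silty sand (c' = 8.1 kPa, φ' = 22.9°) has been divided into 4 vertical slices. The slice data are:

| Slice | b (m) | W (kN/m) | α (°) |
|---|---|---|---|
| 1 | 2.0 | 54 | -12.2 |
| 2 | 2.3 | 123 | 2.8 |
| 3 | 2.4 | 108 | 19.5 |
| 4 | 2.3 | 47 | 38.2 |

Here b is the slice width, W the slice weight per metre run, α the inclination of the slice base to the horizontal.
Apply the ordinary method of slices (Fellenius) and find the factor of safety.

Ordinary method of slices: FS = Σ[c'·Δl_i + (W_i cosα_i)·tanφ'] / Σ W_i sinα_i, with Δl_i = b_i / cosα_i.
Slice 1: Δl = 2.0/cos(-12.2°) = 2.046 m; N'_1 = 54·cos(-12.2°) = 52.8; c'Δl = 16.57; W sinα = -11.4
Slice 2: Δl = 2.3/cos2.8° = 2.303 m; N'_2 = 123·cos2.8° = 122.9; c'Δl = 18.65; W sinα = 6.0
Slice 3: Δl = 2.4/cos19.5° = 2.546 m; N'_3 = 108·cos19.5° = 101.8; c'Δl = 20.62; W sinα = 36.1
Slice 4: Δl = 2.3/cos38.2° = 2.927 m; N'_4 = 47·cos38.2° = 36.9; c'Δl = 23.71; W sinα = 29.1
Σc'Δl = 79.6 kN/m; ΣN' = 314.4 kN/m; ΣW sinα = 59.7 kN/m
Resisting = 79.6 + 314.4·tan22.9° = 79.6 + 132.8 = 212.4 kN/m
FS = 212.4 / 59.7 = 3.556

FS = 3.56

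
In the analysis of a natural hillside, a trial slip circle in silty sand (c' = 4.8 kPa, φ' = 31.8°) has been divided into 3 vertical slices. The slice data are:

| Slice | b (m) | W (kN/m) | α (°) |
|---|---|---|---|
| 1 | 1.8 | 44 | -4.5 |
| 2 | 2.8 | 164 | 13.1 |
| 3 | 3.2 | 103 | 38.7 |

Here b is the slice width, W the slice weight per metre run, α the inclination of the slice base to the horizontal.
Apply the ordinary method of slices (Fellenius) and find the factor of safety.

FS = 2.22

Ordinary method of slices: FS = Σ[c'·Δl_i + (W_i cosα_i)·tanφ'] / Σ W_i sinα_i, with Δl_i = b_i / cosα_i.
Slice 1: Δl = 1.8/cos(-4.5°) = 1.806 m; N'_1 = 44·cos(-4.5°) = 43.9; c'Δl = 8.67; W sinα = -3.5
Slice 2: Δl = 2.8/cos13.1° = 2.875 m; N'_2 = 164·cos13.1° = 159.7; c'Δl = 13.80; W sinα = 37.2
Slice 3: Δl = 3.2/cos38.7° = 4.100 m; N'_3 = 103·cos38.7° = 80.4; c'Δl = 19.68; W sinα = 64.4
Σc'Δl = 42.1 kN/m; ΣN' = 284.0 kN/m; ΣW sinα = 98.1 kN/m
Resisting = 42.1 + 284.0·tan31.8° = 42.1 + 176.1 = 218.2 kN/m
FS = 218.2 / 98.1 = 2.224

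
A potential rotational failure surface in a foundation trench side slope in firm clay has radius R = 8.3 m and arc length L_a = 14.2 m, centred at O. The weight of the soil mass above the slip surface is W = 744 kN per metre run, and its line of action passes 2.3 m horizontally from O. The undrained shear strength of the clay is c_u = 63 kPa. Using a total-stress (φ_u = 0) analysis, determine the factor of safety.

Taking moments about the centre O, the resisting moment is provided by the undrained shear strength acting along the arc:
M_R = c_u·L_a·R = 63·14.20·8.3 = 7425.2 kN·m/m
M_D = W·d = 744·2.3 = 1711.2 kN·m/m
FS = M_R / M_D = 7425.2 / 1711.2 = 4.339

FS = 4.34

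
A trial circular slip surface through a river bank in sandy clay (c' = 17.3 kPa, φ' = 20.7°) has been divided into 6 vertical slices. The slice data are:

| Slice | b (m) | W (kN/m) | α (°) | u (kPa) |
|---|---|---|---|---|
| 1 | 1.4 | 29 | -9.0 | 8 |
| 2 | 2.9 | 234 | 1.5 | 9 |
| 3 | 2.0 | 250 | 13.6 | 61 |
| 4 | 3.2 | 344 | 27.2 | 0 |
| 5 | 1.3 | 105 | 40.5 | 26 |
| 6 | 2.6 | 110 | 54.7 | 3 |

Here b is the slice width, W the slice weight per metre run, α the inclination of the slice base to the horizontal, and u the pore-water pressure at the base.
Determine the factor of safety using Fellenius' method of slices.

Ordinary method of slices: FS = Σ[c'·Δl_i + (W_i cosα_i − u_i·Δl_i)·tanφ'] / Σ W_i sinα_i, with Δl_i = b_i / cosα_i.
Slice 1: Δl = 1.4/cos(-9.0°) = 1.417 m; N'_1 = 29·cos(-9.0°) − 8·1.417 = 17.3; c'Δl = 24.52; W sinα = -4.5
Slice 2: Δl = 2.9/cos1.5° = 2.901 m; N'_2 = 234·cos1.5° − 9·2.901 = 207.8; c'Δl = 50.19; W sinα = 6.1
Slice 3: Δl = 2.0/cos13.6° = 2.058 m; N'_3 = 250·cos13.6° − 61·2.058 = 117.5; c'Δl = 35.60; W sinα = 58.8
Slice 4: Δl = 3.2/cos27.2° = 3.598 m; N'_4 = 344·cos27.2° − 0·3.598 = 306.0; c'Δl = 62.24; W sinα = 157.2
Slice 5: Δl = 1.3/cos40.5° = 1.710 m; N'_5 = 105·cos40.5° − 26·1.710 = 35.4; c'Δl = 29.58; W sinα = 68.2
Slice 6: Δl = 2.6/cos54.7° = 4.499 m; N'_6 = 110·cos54.7° − 3·4.499 = 50.1; c'Δl = 77.84; W sinα = 89.8
Σc'Δl = 280.0 kN/m; ΣN' = 734.0 kN/m; ΣW sinα = 375.6 kN/m
Resisting = 280.0 + 734.0·tan20.7° = 280.0 + 277.4 = 557.3 kN/m
FS = 557.3 / 375.6 = 1.484

FS = 1.48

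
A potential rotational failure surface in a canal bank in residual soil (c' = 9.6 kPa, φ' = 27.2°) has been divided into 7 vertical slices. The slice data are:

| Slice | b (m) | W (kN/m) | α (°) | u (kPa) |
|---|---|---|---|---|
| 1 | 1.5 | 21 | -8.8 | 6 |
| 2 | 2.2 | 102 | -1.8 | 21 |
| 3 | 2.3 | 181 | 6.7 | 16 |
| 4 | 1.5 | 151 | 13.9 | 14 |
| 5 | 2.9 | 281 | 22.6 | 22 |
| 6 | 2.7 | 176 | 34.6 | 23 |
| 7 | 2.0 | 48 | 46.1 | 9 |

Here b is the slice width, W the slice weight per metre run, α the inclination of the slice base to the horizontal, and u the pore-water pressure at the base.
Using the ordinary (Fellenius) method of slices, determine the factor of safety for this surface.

Ordinary method of slices: FS = Σ[c'·Δl_i + (W_i cosα_i − u_i·Δl_i)·tanφ'] / Σ W_i sinα_i, with Δl_i = b_i / cosα_i.
Slice 1: Δl = 1.5/cos(-8.8°) = 1.518 m; N'_1 = 21·cos(-8.8°) − 6·1.518 = 11.6; c'Δl = 14.57; W sinα = -3.2
Slice 2: Δl = 2.2/cos(-1.8°) = 2.201 m; N'_2 = 102·cos(-1.8°) − 21·2.201 = 55.7; c'Δl = 21.13; W sinα = -3.2
Slice 3: Δl = 2.3/cos6.7° = 2.316 m; N'_3 = 181·cos6.7° − 16·2.316 = 142.7; c'Δl = 22.23; W sinα = 21.1
Slice 4: Δl = 1.5/cos13.9° = 1.545 m; N'_4 = 151·cos13.9° − 14·1.545 = 124.9; c'Δl = 14.83; W sinα = 36.3
Slice 5: Δl = 2.9/cos22.6° = 3.141 m; N'_5 = 281·cos22.6° − 22·3.141 = 190.3; c'Δl = 30.16; W sinα = 108.0
Slice 6: Δl = 2.7/cos34.6° = 3.280 m; N'_6 = 176·cos34.6° − 23·3.280 = 69.4; c'Δl = 31.49; W sinα = 99.9
Slice 7: Δl = 2.0/cos46.1° = 2.884 m; N'_7 = 48·cos46.1° − 9·2.884 = 7.3; c'Δl = 27.69; W sinα = 34.6
Σc'Δl = 162.1 kN/m; ΣN' = 602.1 kN/m; ΣW sinα = 293.5 kN/m
Resisting = 162.1 + 602.1·tan27.2° = 162.1 + 309.4 = 471.5 kN/m
FS = 471.5 / 293.5 = 1.607

FS = 1.61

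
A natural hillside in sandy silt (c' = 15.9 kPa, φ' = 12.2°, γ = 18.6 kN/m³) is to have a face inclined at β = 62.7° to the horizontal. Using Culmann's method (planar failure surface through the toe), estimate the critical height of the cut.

H_c = 8.16 m

Culmann's analysis gives the critical failure plane at α_cr = (β + φ')/2 = (62.7 + 12.2)/2 = 37.5°, and the critical height
H_c = (4c'/γ) · sinβ cosφ' / [1 − cos(β − φ')]
    = (4·15.9/18.6) · sin62.7°·cos12.2° / [1 − cos(50.5°)]
    = 3.419 · 0.8886·0.9774 / [1 − 0.6361]
    = 3.419 · 0.8685 / 0.3639
    = 8.16 m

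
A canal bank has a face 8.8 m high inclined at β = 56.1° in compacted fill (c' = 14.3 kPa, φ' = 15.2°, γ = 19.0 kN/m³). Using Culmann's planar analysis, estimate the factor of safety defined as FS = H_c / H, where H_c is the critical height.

H_c = (4c'/γ) · sinβ cosφ' / [1 − cos(β − φ')]
    = (4·14.3/19.0) · sin56.1°·cos15.2° / [1 − cos40.9°]
    = 3.011 · 0.8010 / 0.2441 = 9.88 m
FS = H_c / H = 9.88 / 8.8 = 1.122

FS = 1.12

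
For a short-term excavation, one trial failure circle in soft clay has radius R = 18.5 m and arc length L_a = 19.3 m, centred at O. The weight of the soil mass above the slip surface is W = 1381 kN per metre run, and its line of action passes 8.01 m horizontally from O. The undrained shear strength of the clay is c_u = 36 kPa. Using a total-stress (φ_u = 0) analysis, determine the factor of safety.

FS = 1.16

Taking moments about the centre O, the resisting moment is provided by the undrained shear strength acting along the arc:
M_R = c_u·L_a·R = 36·19.30·18.5 = 12853.8 kN·m/m
M_D = W·d = 1381·8.01 = 11061.8 kN·m/m
FS = M_R / M_D = 12853.8 / 11061.8 = 1.162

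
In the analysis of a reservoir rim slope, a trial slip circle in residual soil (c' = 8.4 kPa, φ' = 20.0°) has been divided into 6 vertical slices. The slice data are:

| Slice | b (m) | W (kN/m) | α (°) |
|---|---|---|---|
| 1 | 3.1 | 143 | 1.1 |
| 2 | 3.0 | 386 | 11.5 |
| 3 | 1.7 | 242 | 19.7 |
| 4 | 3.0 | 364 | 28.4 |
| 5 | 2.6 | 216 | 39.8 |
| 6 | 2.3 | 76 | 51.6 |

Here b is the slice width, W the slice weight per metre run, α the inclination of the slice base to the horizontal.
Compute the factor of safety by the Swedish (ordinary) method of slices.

Ordinary method of slices: FS = Σ[c'·Δl_i + (W_i cosα_i)·tanφ'] / Σ W_i sinα_i, with Δl_i = b_i / cosα_i.
Slice 1: Δl = 3.1/cos1.1° = 3.101 m; N'_1 = 143·cos1.1° = 143.0; c'Δl = 26.04; W sinα = 2.7
Slice 2: Δl = 3.0/cos11.5° = 3.061 m; N'_2 = 386·cos11.5° = 378.3; c'Δl = 25.72; W sinα = 77.0
Slice 3: Δl = 1.7/cos19.7° = 1.806 m; N'_3 = 242·cos19.7° = 227.8; c'Δl = 15.17; W sinα = 81.6
Slice 4: Δl = 3.0/cos28.4° = 3.410 m; N'_4 = 364·cos28.4° = 320.2; c'Δl = 28.65; W sinα = 173.1
Slice 5: Δl = 2.6/cos39.8° = 3.384 m; N'_5 = 216·cos39.8° = 165.9; c'Δl = 28.43; W sinα = 138.3
Slice 6: Δl = 2.3/cos51.6° = 3.703 m; N'_6 = 76·cos51.6° = 47.2; c'Δl = 31.10; W sinα = 59.6
Σc'Δl = 155.1 kN/m; ΣN' = 1282.4 kN/m; ΣW sinα = 532.2 kN/m
Resisting = 155.1 + 1282.4·tan20.0° = 155.1 + 466.8 = 621.9 kN/m
FS = 621.9 / 532.2 = 1.168

FS = 1.17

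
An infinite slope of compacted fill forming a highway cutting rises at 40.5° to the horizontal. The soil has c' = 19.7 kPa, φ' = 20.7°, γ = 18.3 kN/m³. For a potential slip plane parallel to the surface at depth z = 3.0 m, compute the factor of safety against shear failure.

For an infinite slope with a slip plane parallel to the surface (no pore pressure): FS = [c' + γz cos²β tanφ'] / [γz sinβ cosβ].
γz = 18.3·3.0 = 54.90 kN/m²
Numerator = 19.7 + 54.90·cos²40.5°·tan20.7° = 19.7 + 54.90·0.5782·0.3779 = 31.695 kPa
Denominator = 54.90·sin40.5°·cos40.5° = 54.90·0.6494·0.7604 = 27.112 kPa
FS = 31.695 / 27.112 = 1.169

FS = 1.17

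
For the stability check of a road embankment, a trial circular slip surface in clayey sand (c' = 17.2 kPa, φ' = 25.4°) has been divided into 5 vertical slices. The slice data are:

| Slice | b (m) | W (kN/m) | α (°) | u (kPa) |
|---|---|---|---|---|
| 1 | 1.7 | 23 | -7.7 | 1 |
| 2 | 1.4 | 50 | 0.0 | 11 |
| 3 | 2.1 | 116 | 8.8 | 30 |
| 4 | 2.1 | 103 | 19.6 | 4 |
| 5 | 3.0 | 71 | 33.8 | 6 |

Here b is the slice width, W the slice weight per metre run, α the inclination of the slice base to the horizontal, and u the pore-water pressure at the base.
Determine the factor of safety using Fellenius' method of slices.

Ordinary method of slices: FS = Σ[c'·Δl_i + (W_i cosα_i − u_i·Δl_i)·tanφ'] / Σ W_i sinα_i, with Δl_i = b_i / cosα_i.
Slice 1: Δl = 1.7/cos(-7.7°) = 1.715 m; N'_1 = 23·cos(-7.7°) − 1·1.715 = 21.1; c'Δl = 29.51; W sinα = -3.1
Slice 2: Δl = 1.4/cos0.0° = 1.400 m; N'_2 = 50·cos0.0° − 11·1.400 = 34.6; c'Δl = 24.08; W sinα = 0.0
Slice 3: Δl = 2.1/cos8.8° = 2.125 m; N'_3 = 116·cos8.8° − 30·2.125 = 50.9; c'Δl = 36.55; W sinα = 17.7
Slice 4: Δl = 2.1/cos19.6° = 2.229 m; N'_4 = 103·cos19.6° − 4·2.229 = 88.1; c'Δl = 38.34; W sinα = 34.6
Slice 5: Δl = 3.0/cos33.8° = 3.610 m; N'_5 = 71·cos33.8° − 6·3.610 = 37.3; c'Δl = 62.10; W sinα = 39.5
Σc'Δl = 190.6 kN/m; ΣN' = 232.0 kN/m; ΣW sinα = 88.7 kN/m
Resisting = 190.6 + 232.0·tan25.4° = 190.6 + 110.2 = 300.7 kN/m
FS = 300.7 / 88.7 = 3.390

FS = 3.39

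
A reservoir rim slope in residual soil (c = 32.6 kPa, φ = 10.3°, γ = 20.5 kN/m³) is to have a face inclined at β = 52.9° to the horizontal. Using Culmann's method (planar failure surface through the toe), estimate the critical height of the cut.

H_c = 18.91 m

Culmann's analysis gives the critical failure plane at α_cr = (β + φ)/2 = (52.9 + 10.3)/2 = 31.6°, and the critical height
H_c = (4c/γ) · sinβ cosφ / [1 − cos(β − φ)]
    = (4·32.6/20.5) · sin52.9°·cos10.3° / [1 − cos(42.6°)]
    = 6.361 · 0.7976·0.9839 / [1 − 0.7361]
    = 6.361 · 0.7847 / 0.2639
    = 18.91 m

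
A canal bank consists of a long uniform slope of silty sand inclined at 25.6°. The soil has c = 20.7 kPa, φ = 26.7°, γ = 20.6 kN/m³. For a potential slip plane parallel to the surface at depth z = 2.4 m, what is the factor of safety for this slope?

FS = 2.12

For an infinite slope with a slip plane parallel to the surface (no pore pressure): FS = [c + γz cos²β tanφ] / [γz sinβ cosβ].
γz = 20.6·2.4 = 49.44 kN/m²
Numerator = 20.7 + 49.44·cos²25.6°·tan26.7° = 20.7 + 49.44·0.8133·0.5029 = 40.923 kPa
Denominator = 49.44·sin25.6°·cos25.6° = 49.44·0.4321·0.9018 = 19.265 kPa
FS = 40.923 / 19.265 = 2.124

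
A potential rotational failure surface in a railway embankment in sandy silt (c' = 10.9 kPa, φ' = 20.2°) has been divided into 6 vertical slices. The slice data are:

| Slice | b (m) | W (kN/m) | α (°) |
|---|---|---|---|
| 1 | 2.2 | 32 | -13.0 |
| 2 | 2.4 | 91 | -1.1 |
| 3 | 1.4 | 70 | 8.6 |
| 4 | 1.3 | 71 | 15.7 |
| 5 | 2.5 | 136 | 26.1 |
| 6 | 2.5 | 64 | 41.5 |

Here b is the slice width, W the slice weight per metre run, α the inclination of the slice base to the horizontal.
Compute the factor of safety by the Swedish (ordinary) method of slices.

Ordinary method of slices: FS = Σ[c'·Δl_i + (W_i cosα_i)·tanφ'] / Σ W_i sinα_i, with Δl_i = b_i / cosα_i.
Slice 1: Δl = 2.2/cos(-13.0°) = 2.258 m; N'_1 = 32·cos(-13.0°) = 31.2; c'Δl = 24.61; W sinα = -7.2
Slice 2: Δl = 2.4/cos(-1.1°) = 2.400 m; N'_2 = 91·cos(-1.1°) = 91.0; c'Δl = 26.16; W sinα = -1.7
Slice 3: Δl = 1.4/cos8.6° = 1.416 m; N'_3 = 70·cos8.6° = 69.2; c'Δl = 15.43; W sinα = 10.5
Slice 4: Δl = 1.3/cos15.7° = 1.350 m; N'_4 = 71·cos15.7° = 68.4; c'Δl = 14.72; W sinα = 19.2
Slice 5: Δl = 2.5/cos26.1° = 2.784 m; N'_5 = 136·cos26.1° = 122.1; c'Δl = 30.34; W sinα = 59.8
Slice 6: Δl = 2.5/cos41.5° = 3.338 m; N'_6 = 64·cos41.5° = 47.9; c'Δl = 36.38; W sinα = 42.4
Σc'Δl = 147.7 kN/m; ΣN' = 429.8 kN/m; ΣW sinα = 123.0 kN/m
Resisting = 147.7 + 429.8·tan20.2° = 147.7 + 158.1 = 305.8 kN/m
FS = 305.8 / 123.0 = 2.487

FS = 2.49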